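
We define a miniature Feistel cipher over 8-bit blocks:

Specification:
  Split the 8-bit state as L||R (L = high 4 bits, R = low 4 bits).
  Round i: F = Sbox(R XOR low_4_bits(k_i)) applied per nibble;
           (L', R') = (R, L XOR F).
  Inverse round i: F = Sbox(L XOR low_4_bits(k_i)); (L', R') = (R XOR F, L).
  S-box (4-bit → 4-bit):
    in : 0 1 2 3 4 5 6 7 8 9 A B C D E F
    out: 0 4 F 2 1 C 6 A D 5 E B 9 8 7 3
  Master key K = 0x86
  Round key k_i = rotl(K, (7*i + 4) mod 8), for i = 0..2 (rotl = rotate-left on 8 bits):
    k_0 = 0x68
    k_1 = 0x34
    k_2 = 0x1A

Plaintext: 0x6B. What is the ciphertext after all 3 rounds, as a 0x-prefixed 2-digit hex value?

0xB0

s_0 = plaintext = 0x6B
s_1 = Round(s_0, k_0) = 0xB4
s_2 = Round(s_1, k_1) = 0x4B
s_3 = Round(s_2, k_2) = 0xB0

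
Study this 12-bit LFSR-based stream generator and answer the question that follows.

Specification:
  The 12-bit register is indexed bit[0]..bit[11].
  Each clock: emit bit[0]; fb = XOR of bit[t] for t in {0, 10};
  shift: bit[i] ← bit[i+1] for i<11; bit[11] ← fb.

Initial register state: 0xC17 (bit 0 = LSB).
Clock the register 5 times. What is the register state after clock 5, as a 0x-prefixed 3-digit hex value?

reg_0 = 0xC17
clock 1: out=1, reg = 0x60B
clock 2: out=1, reg = 0x305
clock 3: out=1, reg = 0x982
clock 4: out=0, reg = 0x4C1
clock 5: out=1, reg = 0x260

0x260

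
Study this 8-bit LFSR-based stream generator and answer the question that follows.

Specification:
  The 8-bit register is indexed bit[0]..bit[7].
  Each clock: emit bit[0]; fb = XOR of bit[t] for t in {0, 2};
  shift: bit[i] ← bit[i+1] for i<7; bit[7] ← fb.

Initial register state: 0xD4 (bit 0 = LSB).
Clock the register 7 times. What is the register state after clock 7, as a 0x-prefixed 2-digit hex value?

0x43

reg_0 = 0xD4
clock 1: out=0, reg = 0xEA
clock 2: out=0, reg = 0x75
clock 3: out=1, reg = 0x3A
clock 4: out=0, reg = 0x1D
clock 5: out=1, reg = 0x0E
clock 6: out=0, reg = 0x87
clock 7: out=1, reg = 0x43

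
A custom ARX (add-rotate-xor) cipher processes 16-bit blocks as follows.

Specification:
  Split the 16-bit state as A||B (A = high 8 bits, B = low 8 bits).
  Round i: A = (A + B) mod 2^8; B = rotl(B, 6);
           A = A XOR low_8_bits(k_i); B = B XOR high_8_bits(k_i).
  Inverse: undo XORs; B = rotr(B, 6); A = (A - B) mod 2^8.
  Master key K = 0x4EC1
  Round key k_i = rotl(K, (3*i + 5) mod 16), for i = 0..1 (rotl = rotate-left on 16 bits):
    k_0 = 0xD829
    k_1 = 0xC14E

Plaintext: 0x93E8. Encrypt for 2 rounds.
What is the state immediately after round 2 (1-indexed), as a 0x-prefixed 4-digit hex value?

s_0 = plaintext = 0x93E8
s_1 = Round(s_0, k_0) = 0x52E2
s_2 = Round(s_1, k_1) = 0x7A79

0x7A79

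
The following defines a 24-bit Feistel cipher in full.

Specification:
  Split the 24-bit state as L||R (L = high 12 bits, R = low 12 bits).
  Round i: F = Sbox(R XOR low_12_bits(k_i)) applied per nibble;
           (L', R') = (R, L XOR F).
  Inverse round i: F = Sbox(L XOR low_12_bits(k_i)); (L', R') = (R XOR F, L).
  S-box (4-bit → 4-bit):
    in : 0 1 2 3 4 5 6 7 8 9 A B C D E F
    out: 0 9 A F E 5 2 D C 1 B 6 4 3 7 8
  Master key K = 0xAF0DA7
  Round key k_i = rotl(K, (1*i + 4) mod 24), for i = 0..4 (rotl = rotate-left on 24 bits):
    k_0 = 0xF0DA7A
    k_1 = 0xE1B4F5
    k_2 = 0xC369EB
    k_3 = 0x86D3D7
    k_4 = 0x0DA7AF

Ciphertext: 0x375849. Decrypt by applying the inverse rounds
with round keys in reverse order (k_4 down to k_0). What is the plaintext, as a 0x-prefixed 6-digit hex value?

s_0 = ciphertext = 0x375849
s_1 = InvRound(s_0, k_4) = 0x672375
s_2 = InvRound(s_1, k_3) = 0x6C0672
s_3 = InvRound(s_2, k_2) = 0xED46C0
s_4 = InvRound(s_3, k_1) = 0xD69ED4
s_5 = InvRound(s_4, k_0) = 0x34BD69

0x34BD69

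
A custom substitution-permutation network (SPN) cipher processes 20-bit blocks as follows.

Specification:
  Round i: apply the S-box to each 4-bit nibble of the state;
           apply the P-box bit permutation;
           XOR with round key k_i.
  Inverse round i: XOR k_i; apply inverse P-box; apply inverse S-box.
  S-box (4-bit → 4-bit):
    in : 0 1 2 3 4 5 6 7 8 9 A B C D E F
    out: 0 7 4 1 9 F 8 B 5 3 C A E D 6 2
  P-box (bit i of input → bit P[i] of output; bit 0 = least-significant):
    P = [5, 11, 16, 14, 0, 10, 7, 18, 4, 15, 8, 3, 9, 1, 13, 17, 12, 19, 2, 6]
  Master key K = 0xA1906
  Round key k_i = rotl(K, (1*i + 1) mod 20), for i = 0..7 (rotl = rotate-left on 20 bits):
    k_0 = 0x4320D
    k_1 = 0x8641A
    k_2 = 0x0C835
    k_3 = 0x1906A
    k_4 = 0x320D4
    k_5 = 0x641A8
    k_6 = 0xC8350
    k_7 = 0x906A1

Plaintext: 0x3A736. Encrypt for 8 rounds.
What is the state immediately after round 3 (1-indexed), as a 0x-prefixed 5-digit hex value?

s_0 = plaintext = 0x3A736
s_1 = Round(s_0, k_0) = 0x6C214
s_2 = Round(s_1, k_1) = 0xA01F9
s_3 = Round(s_2, k_2) = 0x04541
s_4 = Round(s_3, k_3) = 0x61B53
s_5 = Round(s_4, k_4) = 0x7863F
s_6 = Round(s_5, k_5) = 0xE7BE1
s_7 = Round(s_6, k_6) = 0x70DFE
s_8 = Round(s_7, k_7) = 0x01BF9

0x04541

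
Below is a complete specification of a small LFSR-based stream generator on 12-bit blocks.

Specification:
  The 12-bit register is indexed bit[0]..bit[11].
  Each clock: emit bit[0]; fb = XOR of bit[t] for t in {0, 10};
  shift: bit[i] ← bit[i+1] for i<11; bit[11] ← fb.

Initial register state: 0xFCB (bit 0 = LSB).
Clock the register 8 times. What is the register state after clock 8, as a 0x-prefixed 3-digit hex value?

0x68F

reg_0 = 0xFCB
clock 1: out=1, reg = 0x7E5
clock 2: out=1, reg = 0x3F2
clock 3: out=0, reg = 0x1F9
clock 4: out=1, reg = 0x8FC
clock 5: out=0, reg = 0x47E
clock 6: out=0, reg = 0xA3F
clock 7: out=1, reg = 0xD1F
clock 8: out=1, reg = 0x68F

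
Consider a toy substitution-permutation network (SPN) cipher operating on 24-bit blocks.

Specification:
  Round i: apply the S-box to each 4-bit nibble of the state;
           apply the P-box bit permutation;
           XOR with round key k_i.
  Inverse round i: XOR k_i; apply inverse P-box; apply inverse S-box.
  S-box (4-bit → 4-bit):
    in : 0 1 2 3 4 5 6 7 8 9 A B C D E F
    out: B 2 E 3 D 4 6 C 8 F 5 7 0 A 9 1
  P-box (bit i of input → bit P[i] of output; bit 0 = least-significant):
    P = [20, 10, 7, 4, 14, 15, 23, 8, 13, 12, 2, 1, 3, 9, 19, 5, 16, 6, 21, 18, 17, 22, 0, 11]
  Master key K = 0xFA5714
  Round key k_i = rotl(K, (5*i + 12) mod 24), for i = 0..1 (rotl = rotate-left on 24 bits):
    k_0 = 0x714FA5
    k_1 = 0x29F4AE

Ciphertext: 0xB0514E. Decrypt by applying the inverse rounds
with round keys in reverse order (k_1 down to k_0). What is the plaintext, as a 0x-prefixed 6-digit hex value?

s_0 = ciphertext = 0xB0514E
s_1 = InvRound(s_0, k_1) = 0xC37F2B
s_2 = InvRound(s_1, k_0) = 0xF5F95A

0xF5F95A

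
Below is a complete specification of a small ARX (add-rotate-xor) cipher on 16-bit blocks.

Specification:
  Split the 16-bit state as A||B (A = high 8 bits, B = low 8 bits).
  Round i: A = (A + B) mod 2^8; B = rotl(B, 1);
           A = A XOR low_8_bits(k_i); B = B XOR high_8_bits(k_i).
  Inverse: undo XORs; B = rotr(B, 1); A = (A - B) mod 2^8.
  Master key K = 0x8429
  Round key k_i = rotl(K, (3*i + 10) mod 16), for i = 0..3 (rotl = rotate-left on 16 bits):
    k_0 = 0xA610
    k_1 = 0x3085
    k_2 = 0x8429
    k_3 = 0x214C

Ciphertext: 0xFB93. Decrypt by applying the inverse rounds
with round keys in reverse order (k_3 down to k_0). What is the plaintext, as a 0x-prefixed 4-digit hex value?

0xA9E4

s_0 = ciphertext = 0xFB93
s_1 = InvRound(s_0, k_3) = 0x5E59
s_2 = InvRound(s_1, k_2) = 0x89EE
s_3 = InvRound(s_2, k_1) = 0x9D6F
s_4 = InvRound(s_3, k_0) = 0xA9E4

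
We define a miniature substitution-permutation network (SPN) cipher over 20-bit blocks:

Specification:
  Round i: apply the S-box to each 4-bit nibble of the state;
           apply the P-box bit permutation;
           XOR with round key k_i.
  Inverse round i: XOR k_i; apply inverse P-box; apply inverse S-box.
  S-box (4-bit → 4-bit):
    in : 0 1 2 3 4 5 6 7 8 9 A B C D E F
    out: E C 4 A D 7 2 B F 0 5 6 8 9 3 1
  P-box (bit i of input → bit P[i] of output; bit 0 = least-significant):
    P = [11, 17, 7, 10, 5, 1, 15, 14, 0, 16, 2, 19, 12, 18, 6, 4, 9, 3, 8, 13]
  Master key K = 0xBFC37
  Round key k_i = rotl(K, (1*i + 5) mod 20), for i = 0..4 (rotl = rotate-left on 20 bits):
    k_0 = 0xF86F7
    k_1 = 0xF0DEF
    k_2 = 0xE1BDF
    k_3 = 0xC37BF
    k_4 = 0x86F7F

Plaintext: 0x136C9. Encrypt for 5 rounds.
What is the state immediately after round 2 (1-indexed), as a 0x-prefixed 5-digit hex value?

0x012CC

s_0 = plaintext = 0x136C9
s_1 = Round(s_0, k_0) = 0xAE7E7
s_2 = Round(s_1, k_1) = 0x012CC
s_3 = Round(s_2, k_2) = 0xE7E83
s_4 = Round(s_3, k_3) = 0xBE184
s_5 = Round(s_4, k_4) = 0x4B2D1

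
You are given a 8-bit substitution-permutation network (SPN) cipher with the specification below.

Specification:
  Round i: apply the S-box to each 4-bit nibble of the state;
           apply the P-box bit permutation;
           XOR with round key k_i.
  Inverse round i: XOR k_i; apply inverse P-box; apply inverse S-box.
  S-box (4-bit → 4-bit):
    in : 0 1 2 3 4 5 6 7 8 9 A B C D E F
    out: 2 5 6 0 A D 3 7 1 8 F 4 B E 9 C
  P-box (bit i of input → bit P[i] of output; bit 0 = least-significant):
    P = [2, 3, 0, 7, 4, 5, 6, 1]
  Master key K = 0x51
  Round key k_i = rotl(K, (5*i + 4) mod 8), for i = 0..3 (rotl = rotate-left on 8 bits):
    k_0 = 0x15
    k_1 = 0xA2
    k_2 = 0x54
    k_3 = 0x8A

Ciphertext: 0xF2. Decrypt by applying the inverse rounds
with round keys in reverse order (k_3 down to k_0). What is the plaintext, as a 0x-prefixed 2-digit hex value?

s_0 = ciphertext = 0xF2
s_1 = InvRound(s_0, k_3) = 0x70
s_2 = InvRound(s_1, k_2) = 0x08
s_3 = InvRound(s_2, k_1) = 0x44
s_4 = InvRound(s_3, k_0) = 0x1B

0x1B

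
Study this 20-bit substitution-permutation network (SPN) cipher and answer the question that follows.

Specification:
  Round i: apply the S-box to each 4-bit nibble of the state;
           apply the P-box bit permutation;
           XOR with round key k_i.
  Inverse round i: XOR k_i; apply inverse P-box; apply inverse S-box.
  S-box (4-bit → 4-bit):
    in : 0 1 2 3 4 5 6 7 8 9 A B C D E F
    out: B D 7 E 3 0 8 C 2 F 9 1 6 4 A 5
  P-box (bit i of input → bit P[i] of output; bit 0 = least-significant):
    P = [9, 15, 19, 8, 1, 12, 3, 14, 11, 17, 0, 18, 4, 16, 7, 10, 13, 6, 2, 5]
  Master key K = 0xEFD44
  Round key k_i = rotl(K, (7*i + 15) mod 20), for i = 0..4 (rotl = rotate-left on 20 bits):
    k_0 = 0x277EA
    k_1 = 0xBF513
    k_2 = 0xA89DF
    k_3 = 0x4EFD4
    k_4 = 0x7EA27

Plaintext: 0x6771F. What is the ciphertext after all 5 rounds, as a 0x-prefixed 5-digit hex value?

0x6D18B

s_0 = plaintext = 0x6771F
s_1 = Round(s_0, k_0) = 0xE3141
s_2 = Round(s_1, k_1) = 0x6EAF0
s_3 = Round(s_2, k_2) = 0xF06F5
s_4 = Round(s_3, k_3) = 0x1CBCA
s_5 = Round(s_4, k_4) = 0x6D18B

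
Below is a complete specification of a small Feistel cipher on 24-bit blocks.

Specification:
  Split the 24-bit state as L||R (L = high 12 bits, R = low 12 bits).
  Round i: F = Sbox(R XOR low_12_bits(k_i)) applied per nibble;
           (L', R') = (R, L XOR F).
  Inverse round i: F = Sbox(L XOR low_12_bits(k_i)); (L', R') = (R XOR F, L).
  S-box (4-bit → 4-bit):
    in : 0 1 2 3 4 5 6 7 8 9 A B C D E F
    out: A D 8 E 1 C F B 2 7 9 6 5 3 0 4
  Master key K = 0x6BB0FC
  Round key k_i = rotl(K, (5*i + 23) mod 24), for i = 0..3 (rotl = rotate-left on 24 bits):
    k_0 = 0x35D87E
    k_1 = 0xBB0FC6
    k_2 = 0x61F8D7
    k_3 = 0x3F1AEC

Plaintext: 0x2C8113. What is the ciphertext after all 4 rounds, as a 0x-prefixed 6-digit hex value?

s_0 = plaintext = 0x2C8113
s_1 = Round(s_0, k_0) = 0x11353B
s_2 = Round(s_1, k_1) = 0x53B850
s_3 = Round(s_2, k_2) = 0x850F10
s_4 = Round(s_3, k_3) = 0xF10415

0xF10415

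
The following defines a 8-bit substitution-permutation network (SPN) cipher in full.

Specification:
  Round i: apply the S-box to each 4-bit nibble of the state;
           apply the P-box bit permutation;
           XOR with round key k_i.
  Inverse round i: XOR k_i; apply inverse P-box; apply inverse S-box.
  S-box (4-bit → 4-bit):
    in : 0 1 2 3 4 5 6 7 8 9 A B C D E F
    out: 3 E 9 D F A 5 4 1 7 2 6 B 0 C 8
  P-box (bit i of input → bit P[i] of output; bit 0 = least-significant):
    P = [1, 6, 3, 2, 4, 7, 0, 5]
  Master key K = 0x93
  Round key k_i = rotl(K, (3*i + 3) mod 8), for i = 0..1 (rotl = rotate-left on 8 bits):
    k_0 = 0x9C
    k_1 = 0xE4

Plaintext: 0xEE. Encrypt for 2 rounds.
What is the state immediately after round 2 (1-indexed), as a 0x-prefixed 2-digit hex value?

0x29

s_0 = plaintext = 0xEE
s_1 = Round(s_0, k_0) = 0xB1
s_2 = Round(s_1, k_1) = 0x29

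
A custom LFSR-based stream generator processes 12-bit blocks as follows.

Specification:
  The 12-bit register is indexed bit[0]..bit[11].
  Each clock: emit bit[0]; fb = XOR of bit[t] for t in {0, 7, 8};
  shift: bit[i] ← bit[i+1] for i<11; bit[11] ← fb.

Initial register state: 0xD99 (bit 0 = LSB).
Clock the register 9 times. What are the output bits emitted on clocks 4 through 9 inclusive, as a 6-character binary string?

reg_0 = 0xD99
clock 1: out=1, reg = 0xECC
clock 2: out=0, reg = 0xF66
clock 3: out=0, reg = 0xFB3
clock 4: out=1, reg = 0xFD9
clock 5: out=1, reg = 0xFEC
clock 6: out=0, reg = 0x7F6
clock 7: out=0, reg = 0x3FB
clock 8: out=1, reg = 0x9FD
clock 9: out=1, reg = 0xCFE

110011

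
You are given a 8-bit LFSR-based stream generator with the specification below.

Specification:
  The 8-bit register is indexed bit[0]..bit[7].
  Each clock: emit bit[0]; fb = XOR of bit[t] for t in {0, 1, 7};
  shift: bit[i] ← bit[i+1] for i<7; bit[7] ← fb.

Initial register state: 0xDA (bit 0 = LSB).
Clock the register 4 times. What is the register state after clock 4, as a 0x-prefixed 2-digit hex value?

0x2D

reg_0 = 0xDA
clock 1: out=0, reg = 0x6D
clock 2: out=1, reg = 0xB6
clock 3: out=0, reg = 0x5B
clock 4: out=1, reg = 0x2D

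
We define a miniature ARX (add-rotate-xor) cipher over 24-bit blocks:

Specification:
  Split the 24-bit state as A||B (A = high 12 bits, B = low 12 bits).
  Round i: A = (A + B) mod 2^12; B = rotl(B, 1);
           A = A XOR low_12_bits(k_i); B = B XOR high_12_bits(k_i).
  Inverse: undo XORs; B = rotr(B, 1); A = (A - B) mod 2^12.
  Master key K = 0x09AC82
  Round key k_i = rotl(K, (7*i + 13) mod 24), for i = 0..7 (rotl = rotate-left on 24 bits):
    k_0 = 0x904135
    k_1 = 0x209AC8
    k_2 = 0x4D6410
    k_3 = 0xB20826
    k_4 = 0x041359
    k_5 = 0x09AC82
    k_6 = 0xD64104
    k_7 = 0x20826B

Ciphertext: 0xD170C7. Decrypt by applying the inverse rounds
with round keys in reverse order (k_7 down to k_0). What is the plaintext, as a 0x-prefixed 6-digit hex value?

s_0 = ciphertext = 0xD170C7
s_1 = InvRound(s_0, k_7) = 0x615967
s_2 = InvRound(s_1, k_6) = 0xD10A01
s_3 = InvRound(s_2, k_5) = 0x445D4D
s_4 = InvRound(s_3, k_4) = 0x096686
s_5 = InvRound(s_4, k_3) = 0x1DD6D3
s_6 = InvRound(s_5, k_2) = 0xCCB902
s_7 = InvRound(s_6, k_1) = 0x87ED85
s_8 = InvRound(s_7, k_0) = 0xF0BA40

0xF0BA40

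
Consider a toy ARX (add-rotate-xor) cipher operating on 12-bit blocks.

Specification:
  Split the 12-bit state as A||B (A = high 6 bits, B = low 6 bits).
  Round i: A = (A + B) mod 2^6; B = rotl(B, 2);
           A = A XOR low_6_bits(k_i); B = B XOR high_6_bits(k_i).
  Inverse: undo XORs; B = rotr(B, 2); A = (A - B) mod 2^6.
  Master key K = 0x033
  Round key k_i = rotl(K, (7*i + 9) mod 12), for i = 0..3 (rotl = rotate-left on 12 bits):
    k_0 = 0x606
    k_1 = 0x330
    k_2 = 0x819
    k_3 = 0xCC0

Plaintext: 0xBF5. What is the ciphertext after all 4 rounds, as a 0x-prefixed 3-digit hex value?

0x2FD

s_0 = plaintext = 0xBF5
s_1 = Round(s_0, k_0) = 0x88F
s_2 = Round(s_1, k_1) = 0x070
s_3 = Round(s_2, k_2) = 0xA23
s_4 = Round(s_3, k_3) = 0x2FD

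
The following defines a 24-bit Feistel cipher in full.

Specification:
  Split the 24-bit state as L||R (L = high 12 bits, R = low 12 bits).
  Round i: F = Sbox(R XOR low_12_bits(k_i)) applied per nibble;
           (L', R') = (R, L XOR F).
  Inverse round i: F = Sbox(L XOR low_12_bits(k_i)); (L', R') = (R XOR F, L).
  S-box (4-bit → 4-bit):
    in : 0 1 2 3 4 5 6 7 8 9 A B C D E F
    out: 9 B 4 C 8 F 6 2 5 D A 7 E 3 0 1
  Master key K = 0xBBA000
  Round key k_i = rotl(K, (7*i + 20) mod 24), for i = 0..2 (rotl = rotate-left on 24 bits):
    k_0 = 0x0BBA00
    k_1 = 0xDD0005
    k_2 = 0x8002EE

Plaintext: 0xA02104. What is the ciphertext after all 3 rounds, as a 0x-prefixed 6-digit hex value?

0x2D545D

s_0 = plaintext = 0xA02104
s_1 = Round(s_0, k_0) = 0x104D9A
s_2 = Round(s_1, k_1) = 0xD9A2D5
s_3 = Round(s_2, k_2) = 0x2D545D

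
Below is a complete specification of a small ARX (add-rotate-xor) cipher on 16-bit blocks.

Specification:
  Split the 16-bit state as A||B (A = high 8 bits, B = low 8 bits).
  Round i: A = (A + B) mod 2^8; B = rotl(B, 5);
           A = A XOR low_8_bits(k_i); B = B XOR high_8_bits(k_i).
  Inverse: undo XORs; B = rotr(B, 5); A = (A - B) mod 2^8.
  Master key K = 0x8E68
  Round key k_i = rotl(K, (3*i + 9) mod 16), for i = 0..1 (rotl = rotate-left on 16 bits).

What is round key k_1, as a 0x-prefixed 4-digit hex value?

K = 0x8E68
k_0 = rotl(K, (3*0+9) mod 16) = rotl(K, 9) = 0xD11C
k_1 = rotl(K, (3*1+9) mod 16) = rotl(K, 12) = 0x88E6

0x88E6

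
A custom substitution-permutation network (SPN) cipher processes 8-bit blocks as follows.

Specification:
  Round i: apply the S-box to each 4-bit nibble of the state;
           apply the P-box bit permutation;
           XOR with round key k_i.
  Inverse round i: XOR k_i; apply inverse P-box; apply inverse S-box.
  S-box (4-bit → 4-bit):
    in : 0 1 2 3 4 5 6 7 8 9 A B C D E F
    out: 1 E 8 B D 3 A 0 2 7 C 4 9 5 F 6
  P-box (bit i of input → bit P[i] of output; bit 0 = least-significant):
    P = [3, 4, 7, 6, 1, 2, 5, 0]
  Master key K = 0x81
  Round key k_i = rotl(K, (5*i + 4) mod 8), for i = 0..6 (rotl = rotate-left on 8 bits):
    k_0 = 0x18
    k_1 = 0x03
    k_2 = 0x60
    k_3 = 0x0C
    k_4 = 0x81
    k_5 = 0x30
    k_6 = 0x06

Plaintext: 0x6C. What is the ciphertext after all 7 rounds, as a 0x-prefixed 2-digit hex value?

0x4F

s_0 = plaintext = 0x6C
s_1 = Round(s_0, k_0) = 0x55
s_2 = Round(s_1, k_1) = 0x1D
s_3 = Round(s_2, k_2) = 0xCD
s_4 = Round(s_3, k_3) = 0x87
s_5 = Round(s_4, k_4) = 0x85
s_6 = Round(s_5, k_5) = 0x2C
s_7 = Round(s_6, k_6) = 0x4F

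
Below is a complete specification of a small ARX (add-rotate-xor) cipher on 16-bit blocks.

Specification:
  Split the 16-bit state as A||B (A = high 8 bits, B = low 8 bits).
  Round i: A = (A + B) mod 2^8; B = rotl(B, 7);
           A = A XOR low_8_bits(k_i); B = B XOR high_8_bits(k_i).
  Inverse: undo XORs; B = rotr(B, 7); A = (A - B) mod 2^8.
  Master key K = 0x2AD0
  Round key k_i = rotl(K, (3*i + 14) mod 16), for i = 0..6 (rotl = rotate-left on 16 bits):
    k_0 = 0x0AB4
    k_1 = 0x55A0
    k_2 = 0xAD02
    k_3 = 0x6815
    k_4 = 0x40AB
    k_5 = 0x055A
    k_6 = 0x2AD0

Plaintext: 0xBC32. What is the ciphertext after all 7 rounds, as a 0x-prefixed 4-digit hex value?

0x6089

s_0 = plaintext = 0xBC32
s_1 = Round(s_0, k_0) = 0x5A13
s_2 = Round(s_1, k_1) = 0xCDDC
s_3 = Round(s_2, k_2) = 0xABC3
s_4 = Round(s_3, k_3) = 0x7B89
s_5 = Round(s_4, k_4) = 0xAF84
s_6 = Round(s_5, k_5) = 0x6947
s_7 = Round(s_6, k_6) = 0x6089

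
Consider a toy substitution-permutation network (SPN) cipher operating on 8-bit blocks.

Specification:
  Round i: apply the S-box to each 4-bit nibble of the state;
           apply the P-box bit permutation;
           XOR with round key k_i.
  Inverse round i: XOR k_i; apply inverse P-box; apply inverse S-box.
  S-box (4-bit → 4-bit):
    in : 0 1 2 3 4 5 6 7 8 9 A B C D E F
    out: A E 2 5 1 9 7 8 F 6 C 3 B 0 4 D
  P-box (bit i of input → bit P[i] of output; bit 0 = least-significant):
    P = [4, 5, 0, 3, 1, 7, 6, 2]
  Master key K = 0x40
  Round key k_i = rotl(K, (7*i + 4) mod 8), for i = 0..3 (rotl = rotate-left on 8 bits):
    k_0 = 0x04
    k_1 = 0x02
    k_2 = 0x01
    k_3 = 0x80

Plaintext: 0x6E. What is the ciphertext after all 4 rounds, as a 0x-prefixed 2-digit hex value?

s_0 = plaintext = 0x6E
s_1 = Round(s_0, k_0) = 0xC7
s_2 = Round(s_1, k_1) = 0x8C
s_3 = Round(s_2, k_2) = 0xFF
s_4 = Round(s_3, k_3) = 0xDF

0xDF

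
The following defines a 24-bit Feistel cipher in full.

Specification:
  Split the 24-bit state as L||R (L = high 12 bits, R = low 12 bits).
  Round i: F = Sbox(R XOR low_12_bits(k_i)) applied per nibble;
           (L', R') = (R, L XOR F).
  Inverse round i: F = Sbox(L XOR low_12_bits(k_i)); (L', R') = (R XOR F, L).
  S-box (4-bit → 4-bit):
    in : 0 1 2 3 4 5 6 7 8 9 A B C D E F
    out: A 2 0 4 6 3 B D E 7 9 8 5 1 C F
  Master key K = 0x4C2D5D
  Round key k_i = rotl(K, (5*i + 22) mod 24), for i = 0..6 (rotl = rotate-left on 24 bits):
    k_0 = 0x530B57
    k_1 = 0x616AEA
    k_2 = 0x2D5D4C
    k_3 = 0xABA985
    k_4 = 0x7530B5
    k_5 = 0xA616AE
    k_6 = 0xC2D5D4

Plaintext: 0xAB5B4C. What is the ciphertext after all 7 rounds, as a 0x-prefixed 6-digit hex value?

s_0 = plaintext = 0xAB5B4C
s_1 = Round(s_0, k_0) = 0xB4C09D
s_2 = Round(s_1, k_1) = 0x09D291
s_3 = Round(s_2, k_2) = 0x291F8C
s_4 = Round(s_3, k_3) = 0xF8C936
s_5 = Round(s_4, k_4) = 0x936868
s_6 = Round(s_5, k_5) = 0x86856D
s_7 = Round(s_6, k_6) = 0x56D2EF

0x56D2EF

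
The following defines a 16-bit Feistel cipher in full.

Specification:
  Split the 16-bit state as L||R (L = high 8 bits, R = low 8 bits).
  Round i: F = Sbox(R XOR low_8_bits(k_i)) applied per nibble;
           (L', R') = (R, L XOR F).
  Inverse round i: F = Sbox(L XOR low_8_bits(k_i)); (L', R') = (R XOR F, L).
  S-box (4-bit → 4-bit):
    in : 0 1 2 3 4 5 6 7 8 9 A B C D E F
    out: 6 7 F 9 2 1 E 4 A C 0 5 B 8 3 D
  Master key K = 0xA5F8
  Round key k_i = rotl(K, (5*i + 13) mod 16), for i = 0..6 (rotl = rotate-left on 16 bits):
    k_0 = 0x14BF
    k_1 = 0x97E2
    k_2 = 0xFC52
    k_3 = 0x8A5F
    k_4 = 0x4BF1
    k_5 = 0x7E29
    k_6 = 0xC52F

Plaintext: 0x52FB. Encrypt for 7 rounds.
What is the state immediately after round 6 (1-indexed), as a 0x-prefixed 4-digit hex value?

0xD159

s_0 = plaintext = 0x52FB
s_1 = Round(s_0, k_0) = 0xFB70
s_2 = Round(s_1, k_1) = 0x7034
s_3 = Round(s_2, k_2) = 0x349E
s_4 = Round(s_3, k_3) = 0x9E83
s_5 = Round(s_4, k_4) = 0x83D1
s_6 = Round(s_5, k_5) = 0xD159
s_7 = Round(s_6, k_6) = 0x599F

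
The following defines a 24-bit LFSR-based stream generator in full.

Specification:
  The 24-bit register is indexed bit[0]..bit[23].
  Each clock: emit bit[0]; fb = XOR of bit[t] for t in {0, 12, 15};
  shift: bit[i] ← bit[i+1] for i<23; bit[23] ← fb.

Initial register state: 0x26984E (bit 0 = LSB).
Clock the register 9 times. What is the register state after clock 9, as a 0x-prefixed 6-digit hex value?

0x35134C

reg_0 = 0x26984E
clock 1: out=0, reg = 0x134C27
clock 2: out=1, reg = 0x89A613
clock 3: out=1, reg = 0x44D309
clock 4: out=1, reg = 0xA26984
clock 5: out=0, reg = 0x5134C2
clock 6: out=0, reg = 0xA89A61
clock 7: out=1, reg = 0xD44D30
clock 8: out=0, reg = 0x6A2698
clock 9: out=0, reg = 0x35134C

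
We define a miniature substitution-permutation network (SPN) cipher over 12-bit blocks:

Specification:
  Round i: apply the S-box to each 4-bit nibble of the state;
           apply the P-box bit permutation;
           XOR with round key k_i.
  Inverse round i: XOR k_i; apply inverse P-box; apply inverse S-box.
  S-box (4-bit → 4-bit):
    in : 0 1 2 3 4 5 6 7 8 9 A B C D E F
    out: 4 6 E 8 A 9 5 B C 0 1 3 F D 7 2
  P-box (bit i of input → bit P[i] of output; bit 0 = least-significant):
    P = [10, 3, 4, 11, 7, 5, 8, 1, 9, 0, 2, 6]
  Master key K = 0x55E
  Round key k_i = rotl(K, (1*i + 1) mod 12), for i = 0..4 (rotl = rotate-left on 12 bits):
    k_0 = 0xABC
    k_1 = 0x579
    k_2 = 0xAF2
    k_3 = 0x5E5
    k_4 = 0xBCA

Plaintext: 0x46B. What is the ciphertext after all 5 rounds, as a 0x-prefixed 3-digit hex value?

0xD18

s_0 = plaintext = 0x46B
s_1 = Round(s_0, k_0) = 0xF75
s_2 = Round(s_1, k_1) = 0x9DA
s_3 = Round(s_2, k_2) = 0xF70
s_4 = Round(s_3, k_3) = 0x556
s_5 = Round(s_4, k_4) = 0xD18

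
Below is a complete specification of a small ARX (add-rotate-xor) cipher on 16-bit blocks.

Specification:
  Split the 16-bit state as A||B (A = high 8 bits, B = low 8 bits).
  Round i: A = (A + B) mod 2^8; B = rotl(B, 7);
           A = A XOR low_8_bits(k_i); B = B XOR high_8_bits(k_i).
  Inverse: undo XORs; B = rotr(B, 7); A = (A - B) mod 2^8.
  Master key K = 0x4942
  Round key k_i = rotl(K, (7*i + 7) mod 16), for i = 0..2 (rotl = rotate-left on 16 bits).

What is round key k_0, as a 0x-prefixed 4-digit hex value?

0xA124

K = 0x4942
k_0 = rotl(K, (7*0+7) mod 16) = rotl(K, 7) = 0xA124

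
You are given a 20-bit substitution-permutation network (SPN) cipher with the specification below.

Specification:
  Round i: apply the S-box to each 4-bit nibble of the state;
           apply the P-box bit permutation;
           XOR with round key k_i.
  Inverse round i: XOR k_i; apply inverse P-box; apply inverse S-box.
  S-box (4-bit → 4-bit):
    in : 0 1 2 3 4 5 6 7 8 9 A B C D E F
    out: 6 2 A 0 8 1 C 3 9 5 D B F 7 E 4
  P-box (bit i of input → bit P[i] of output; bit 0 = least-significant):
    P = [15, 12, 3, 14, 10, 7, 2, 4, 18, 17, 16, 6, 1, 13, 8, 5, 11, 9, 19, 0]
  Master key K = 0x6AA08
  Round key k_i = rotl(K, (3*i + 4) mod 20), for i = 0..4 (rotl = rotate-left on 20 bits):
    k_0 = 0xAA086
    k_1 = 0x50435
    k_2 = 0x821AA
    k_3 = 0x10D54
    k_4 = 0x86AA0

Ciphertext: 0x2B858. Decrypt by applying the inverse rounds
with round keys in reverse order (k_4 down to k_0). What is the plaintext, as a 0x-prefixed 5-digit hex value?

s_0 = ciphertext = 0x2B858
s_1 = InvRound(s_0, k_4) = 0x0422C
s_2 = InvRound(s_1, k_3) = 0x76686
s_3 = InvRound(s_2, k_2) = 0x06D96
s_4 = InvRound(s_3, k_1) = 0x8C914
s_5 = InvRound(s_4, k_0) = 0x5D124

0x5D124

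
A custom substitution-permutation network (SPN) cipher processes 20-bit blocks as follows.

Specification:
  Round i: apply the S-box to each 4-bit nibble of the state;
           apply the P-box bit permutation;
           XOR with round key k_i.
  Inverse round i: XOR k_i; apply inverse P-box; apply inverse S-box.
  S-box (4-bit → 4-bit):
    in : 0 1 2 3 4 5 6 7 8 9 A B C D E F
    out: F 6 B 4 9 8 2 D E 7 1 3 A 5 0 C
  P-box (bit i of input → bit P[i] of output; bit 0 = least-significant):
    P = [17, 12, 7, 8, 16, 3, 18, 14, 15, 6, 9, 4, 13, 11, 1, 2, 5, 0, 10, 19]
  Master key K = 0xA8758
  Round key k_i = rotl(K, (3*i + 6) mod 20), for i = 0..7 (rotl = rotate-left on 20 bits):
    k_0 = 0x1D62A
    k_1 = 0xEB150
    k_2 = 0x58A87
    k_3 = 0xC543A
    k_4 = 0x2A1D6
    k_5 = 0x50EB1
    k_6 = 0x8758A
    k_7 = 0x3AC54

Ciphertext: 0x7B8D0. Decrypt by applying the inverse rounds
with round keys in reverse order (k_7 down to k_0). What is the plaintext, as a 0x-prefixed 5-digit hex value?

s_0 = ciphertext = 0x7B8D0
s_1 = InvRound(s_0, k_7) = 0x35E31
s_2 = InvRound(s_1, k_6) = 0x29FB7
s_3 = InvRound(s_2, k_5) = 0xEFAD2
s_4 = InvRound(s_3, k_4) = 0x5C3FC
s_5 = InvRound(s_4, k_3) = 0xFF9A8
s_6 = InvRound(s_5, k_2) = 0x273C2
s_7 = InvRound(s_6, k_1) = 0x537F3
s_8 = InvRound(s_7, k_0) = 0x6A28F

0x6A28F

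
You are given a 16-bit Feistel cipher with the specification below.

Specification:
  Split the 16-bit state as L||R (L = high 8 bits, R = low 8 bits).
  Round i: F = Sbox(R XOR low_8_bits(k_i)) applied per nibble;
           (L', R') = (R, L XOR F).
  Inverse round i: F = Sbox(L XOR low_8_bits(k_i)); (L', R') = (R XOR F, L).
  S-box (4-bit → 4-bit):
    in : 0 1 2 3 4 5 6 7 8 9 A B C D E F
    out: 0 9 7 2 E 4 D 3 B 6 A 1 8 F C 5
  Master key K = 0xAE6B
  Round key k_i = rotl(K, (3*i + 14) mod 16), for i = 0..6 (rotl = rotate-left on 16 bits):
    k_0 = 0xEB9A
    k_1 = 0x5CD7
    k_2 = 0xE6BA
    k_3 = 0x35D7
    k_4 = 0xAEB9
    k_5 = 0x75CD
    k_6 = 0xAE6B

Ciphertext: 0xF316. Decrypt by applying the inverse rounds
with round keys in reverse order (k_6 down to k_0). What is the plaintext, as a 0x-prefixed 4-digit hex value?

s_0 = ciphertext = 0xF316
s_1 = InvRound(s_0, k_6) = 0x7DF3
s_2 = InvRound(s_1, k_5) = 0xE37D
s_3 = InvRound(s_2, k_4) = 0x37E3
s_4 = InvRound(s_3, k_3) = 0x2337
s_5 = InvRound(s_4, k_2) = 0x5123
s_6 = InvRound(s_5, k_1) = 0x9E51
s_7 = InvRound(s_6, k_0) = 0x5F9E

0x5F9E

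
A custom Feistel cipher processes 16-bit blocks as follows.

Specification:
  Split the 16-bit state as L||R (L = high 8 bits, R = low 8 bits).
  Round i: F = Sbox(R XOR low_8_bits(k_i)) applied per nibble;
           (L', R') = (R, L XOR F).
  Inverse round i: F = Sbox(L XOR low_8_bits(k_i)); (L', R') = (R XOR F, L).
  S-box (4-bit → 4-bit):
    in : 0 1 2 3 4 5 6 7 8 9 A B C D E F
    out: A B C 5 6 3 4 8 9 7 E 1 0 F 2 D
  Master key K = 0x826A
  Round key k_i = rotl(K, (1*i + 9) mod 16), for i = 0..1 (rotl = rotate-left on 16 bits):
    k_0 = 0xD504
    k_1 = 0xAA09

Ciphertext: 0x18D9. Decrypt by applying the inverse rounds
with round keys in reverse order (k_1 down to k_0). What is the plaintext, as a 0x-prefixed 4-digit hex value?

0x5C62

s_0 = ciphertext = 0x18D9
s_1 = InvRound(s_0, k_1) = 0x6218
s_2 = InvRound(s_1, k_0) = 0x5C62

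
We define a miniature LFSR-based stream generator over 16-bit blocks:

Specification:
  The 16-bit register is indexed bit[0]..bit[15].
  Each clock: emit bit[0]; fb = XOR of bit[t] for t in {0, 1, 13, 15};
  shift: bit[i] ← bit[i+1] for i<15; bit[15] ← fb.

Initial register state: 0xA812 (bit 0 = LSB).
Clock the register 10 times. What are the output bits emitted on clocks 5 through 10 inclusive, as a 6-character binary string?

100000

reg_0 = 0xA812
clock 1: out=0, reg = 0xD409
clock 2: out=1, reg = 0x6A04
clock 3: out=0, reg = 0xB502
clock 4: out=0, reg = 0xDA81
clock 5: out=1, reg = 0x6D40
clock 6: out=0, reg = 0xB6A0
clock 7: out=0, reg = 0x5B50
clock 8: out=0, reg = 0x2DA8
clock 9: out=0, reg = 0x96D4
clock 10: out=0, reg = 0xCB6A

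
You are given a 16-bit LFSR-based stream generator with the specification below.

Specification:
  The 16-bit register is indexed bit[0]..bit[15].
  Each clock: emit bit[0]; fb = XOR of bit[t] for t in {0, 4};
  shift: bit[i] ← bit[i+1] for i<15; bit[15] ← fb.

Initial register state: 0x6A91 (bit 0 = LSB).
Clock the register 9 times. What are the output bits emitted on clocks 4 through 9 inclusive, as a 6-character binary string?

010010

reg_0 = 0x6A91
clock 1: out=1, reg = 0x3548
clock 2: out=0, reg = 0x1AA4
clock 3: out=0, reg = 0x0D52
clock 4: out=0, reg = 0x86A9
clock 5: out=1, reg = 0xC354
clock 6: out=0, reg = 0xE1AA
clock 7: out=0, reg = 0x70D5
clock 8: out=1, reg = 0x386A
clock 9: out=0, reg = 0x1C35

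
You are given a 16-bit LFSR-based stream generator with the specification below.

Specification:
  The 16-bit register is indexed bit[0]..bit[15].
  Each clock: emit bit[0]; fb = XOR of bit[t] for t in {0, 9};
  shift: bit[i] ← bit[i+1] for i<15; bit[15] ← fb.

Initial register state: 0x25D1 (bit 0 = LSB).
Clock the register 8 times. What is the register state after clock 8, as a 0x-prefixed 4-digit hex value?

reg_0 = 0x25D1
clock 1: out=1, reg = 0x92E8
clock 2: out=0, reg = 0xC974
clock 3: out=0, reg = 0x64BA
clock 4: out=0, reg = 0x325D
clock 5: out=1, reg = 0x192E
clock 6: out=0, reg = 0x0C97
clock 7: out=1, reg = 0x864B
clock 8: out=1, reg = 0x4325

0x4325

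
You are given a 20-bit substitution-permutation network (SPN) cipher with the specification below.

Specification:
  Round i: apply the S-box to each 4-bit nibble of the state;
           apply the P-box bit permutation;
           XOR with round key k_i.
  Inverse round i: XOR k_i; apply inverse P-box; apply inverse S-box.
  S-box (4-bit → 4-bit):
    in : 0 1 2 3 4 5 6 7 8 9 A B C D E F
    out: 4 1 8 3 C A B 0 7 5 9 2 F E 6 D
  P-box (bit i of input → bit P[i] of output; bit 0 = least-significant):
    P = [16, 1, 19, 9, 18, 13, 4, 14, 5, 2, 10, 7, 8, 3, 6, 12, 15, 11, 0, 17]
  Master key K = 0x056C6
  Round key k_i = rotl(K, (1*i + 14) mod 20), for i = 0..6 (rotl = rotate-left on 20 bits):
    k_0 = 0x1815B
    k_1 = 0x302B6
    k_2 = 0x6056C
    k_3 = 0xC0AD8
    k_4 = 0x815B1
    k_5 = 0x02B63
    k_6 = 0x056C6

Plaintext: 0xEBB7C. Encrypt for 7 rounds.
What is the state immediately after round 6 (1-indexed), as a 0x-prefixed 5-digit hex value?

0x4A8C8

s_0 = plaintext = 0xEBB7C
s_1 = Round(s_0, k_0) = 0x88B54
s_2 = Round(s_1, k_1) = 0xBE9FB
s_3 = Round(s_2, k_2) = 0x24916
s_4 = Round(s_3, k_3) = 0xB1CBA
s_5 = Round(s_4, k_4) = 0x93A15
s_6 = Round(s_5, k_5) = 0x4A8C8
s_7 = Round(s_6, k_6) = 0xF23F1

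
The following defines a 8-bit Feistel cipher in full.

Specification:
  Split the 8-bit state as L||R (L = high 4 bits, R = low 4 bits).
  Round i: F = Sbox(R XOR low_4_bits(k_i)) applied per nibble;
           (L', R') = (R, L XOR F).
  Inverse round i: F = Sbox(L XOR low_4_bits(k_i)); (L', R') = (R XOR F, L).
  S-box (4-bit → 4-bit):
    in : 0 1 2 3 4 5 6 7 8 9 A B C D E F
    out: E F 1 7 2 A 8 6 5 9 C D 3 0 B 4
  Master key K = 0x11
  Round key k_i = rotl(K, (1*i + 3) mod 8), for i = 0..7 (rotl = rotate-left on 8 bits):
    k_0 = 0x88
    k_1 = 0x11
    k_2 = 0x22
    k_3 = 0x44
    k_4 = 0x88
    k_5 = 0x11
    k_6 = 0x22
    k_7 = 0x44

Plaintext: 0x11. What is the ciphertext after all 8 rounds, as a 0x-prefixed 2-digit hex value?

s_0 = plaintext = 0x11
s_1 = Round(s_0, k_0) = 0x18
s_2 = Round(s_1, k_1) = 0x88
s_3 = Round(s_2, k_2) = 0x84
s_4 = Round(s_3, k_3) = 0x46
s_5 = Round(s_4, k_4) = 0x6F
s_6 = Round(s_5, k_5) = 0xFD
s_7 = Round(s_6, k_6) = 0xDB
s_8 = Round(s_7, k_7) = 0xB9

0xB9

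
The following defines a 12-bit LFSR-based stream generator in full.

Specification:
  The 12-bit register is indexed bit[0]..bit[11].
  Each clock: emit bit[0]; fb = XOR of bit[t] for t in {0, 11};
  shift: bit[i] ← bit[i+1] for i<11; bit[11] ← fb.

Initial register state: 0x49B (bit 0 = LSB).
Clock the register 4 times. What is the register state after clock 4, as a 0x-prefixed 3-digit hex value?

reg_0 = 0x49B
clock 1: out=1, reg = 0xA4D
clock 2: out=1, reg = 0x526
clock 3: out=0, reg = 0x293
clock 4: out=1, reg = 0x949

0x949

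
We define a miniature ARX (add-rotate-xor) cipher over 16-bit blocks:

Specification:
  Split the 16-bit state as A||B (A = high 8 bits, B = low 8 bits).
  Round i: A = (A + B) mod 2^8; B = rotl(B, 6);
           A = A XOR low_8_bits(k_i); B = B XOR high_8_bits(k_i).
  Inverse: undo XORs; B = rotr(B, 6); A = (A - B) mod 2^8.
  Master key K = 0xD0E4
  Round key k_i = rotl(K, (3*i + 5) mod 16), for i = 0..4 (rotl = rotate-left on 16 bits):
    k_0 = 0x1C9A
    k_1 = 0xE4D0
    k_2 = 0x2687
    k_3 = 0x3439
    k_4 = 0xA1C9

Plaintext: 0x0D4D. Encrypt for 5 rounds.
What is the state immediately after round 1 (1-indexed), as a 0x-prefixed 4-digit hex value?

s_0 = plaintext = 0x0D4D
s_1 = Round(s_0, k_0) = 0xC04F
s_2 = Round(s_1, k_1) = 0xDF37
s_3 = Round(s_2, k_2) = 0x91EB
s_4 = Round(s_3, k_3) = 0x45CE
s_5 = Round(s_4, k_4) = 0xDA12

0xC04F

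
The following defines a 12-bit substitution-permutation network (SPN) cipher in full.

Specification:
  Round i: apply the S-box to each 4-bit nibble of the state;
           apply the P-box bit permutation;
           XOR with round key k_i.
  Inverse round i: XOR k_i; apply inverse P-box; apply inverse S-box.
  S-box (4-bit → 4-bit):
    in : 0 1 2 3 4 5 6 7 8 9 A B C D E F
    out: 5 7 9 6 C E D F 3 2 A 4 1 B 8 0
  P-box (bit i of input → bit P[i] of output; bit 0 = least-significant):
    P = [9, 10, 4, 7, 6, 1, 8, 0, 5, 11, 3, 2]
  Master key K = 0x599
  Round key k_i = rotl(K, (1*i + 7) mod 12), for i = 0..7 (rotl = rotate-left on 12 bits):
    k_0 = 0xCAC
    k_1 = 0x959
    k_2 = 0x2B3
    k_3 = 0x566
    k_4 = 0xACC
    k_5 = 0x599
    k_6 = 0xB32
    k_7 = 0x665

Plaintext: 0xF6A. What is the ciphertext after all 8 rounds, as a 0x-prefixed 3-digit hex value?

s_0 = plaintext = 0xF6A
s_1 = Round(s_0, k_0) = 0x96D
s_2 = Round(s_1, k_1) = 0x698
s_3 = Round(s_2, k_2) = 0x49D
s_4 = Round(s_3, k_3) = 0x3E8
s_5 = Round(s_4, k_4) = 0x4C5
s_6 = Round(s_5, k_5) = 0x145
s_7 = Round(s_6, k_6) = 0x68B
s_8 = Round(s_7, k_7) = 0x61B

0x61B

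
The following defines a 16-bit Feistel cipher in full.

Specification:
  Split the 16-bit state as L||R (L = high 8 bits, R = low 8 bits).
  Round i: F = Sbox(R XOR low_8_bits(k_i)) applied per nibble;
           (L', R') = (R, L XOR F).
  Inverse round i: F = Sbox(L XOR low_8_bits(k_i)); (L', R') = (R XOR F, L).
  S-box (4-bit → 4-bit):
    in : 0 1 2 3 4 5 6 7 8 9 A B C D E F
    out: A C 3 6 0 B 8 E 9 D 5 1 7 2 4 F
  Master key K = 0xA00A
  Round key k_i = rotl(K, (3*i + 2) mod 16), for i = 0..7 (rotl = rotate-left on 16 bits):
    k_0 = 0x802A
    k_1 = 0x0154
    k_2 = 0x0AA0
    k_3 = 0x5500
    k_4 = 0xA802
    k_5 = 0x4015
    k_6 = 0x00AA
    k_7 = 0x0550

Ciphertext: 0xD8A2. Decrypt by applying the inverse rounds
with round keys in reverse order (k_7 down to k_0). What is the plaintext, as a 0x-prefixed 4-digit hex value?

s_0 = ciphertext = 0xD8A2
s_1 = InvRound(s_0, k_7) = 0x3BD8
s_2 = InvRound(s_1, k_6) = 0x043B
s_3 = InvRound(s_2, k_5) = 0xF704
s_4 = InvRound(s_3, k_4) = 0xFFF7
s_5 = InvRound(s_4, k_3) = 0x08FF
s_6 = InvRound(s_5, k_2) = 0xA608
s_7 = InvRound(s_6, k_1) = 0xFBA6
s_8 = InvRound(s_7, k_0) = 0x8AFB

0x8AFB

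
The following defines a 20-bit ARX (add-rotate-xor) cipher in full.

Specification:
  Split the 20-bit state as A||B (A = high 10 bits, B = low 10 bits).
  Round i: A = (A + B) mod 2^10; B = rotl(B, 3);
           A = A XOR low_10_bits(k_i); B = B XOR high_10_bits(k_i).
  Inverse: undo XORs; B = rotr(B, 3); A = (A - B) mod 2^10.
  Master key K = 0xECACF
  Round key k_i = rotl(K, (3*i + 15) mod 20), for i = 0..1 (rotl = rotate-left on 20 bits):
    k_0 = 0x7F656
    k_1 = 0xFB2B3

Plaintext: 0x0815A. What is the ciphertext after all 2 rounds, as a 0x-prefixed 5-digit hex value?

s_0 = plaintext = 0x0815A
s_1 = Round(s_0, k_0) = 0xCB32F
s_2 = Round(s_1, k_1) = 0x3A292

0x3A292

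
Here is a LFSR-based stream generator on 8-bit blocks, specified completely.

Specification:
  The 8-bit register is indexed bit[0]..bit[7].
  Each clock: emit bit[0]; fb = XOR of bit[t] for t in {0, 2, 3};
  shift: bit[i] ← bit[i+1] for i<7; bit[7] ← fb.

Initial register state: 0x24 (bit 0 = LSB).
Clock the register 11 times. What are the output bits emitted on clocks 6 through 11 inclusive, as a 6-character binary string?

reg_0 = 0x24
clock 1: out=0, reg = 0x92
clock 2: out=0, reg = 0x49
clock 3: out=1, reg = 0x24
clock 4: out=0, reg = 0x92
clock 5: out=0, reg = 0x49
clock 6: out=1, reg = 0x24
clock 7: out=0, reg = 0x92
clock 8: out=0, reg = 0x49
clock 9: out=1, reg = 0x24
clock 10: out=0, reg = 0x92
clock 11: out=0, reg = 0x49

100100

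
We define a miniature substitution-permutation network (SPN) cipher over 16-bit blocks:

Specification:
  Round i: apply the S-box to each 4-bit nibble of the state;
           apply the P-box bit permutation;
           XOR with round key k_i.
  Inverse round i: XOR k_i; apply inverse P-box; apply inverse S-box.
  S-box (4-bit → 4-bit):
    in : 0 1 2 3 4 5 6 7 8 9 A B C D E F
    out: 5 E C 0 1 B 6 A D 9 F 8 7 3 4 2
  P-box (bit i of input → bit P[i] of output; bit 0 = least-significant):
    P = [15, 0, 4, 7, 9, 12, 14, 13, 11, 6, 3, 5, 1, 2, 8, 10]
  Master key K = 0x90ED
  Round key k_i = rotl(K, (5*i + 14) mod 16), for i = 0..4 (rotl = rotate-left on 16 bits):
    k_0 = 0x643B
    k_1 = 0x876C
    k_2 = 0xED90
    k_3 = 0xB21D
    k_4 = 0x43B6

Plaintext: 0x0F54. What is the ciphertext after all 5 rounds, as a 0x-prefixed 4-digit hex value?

s_0 = plaintext = 0x0F54
s_1 = Round(s_0, k_0) = 0xD779
s_2 = Round(s_1, k_1) = 0x378A
s_3 = Round(s_2, k_2) = 0x0F61
s_4 = Round(s_3, k_3) = 0xE3CE
s_5 = Round(s_4, k_4) = 0x10A6

0x10A6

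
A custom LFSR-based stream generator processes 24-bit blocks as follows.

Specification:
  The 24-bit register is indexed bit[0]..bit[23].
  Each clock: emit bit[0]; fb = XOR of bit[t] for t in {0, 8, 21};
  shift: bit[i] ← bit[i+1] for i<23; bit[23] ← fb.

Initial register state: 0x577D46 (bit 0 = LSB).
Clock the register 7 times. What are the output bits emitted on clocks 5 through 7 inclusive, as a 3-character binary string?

001

reg_0 = 0x577D46
clock 1: out=0, reg = 0xABBEA3
clock 2: out=1, reg = 0x55DF51
clock 3: out=1, reg = 0x2AEFA8
clock 4: out=0, reg = 0x1577D4
clock 5: out=0, reg = 0x8ABBEA
clock 6: out=0, reg = 0xC55DF5
clock 7: out=1, reg = 0x62AEFA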